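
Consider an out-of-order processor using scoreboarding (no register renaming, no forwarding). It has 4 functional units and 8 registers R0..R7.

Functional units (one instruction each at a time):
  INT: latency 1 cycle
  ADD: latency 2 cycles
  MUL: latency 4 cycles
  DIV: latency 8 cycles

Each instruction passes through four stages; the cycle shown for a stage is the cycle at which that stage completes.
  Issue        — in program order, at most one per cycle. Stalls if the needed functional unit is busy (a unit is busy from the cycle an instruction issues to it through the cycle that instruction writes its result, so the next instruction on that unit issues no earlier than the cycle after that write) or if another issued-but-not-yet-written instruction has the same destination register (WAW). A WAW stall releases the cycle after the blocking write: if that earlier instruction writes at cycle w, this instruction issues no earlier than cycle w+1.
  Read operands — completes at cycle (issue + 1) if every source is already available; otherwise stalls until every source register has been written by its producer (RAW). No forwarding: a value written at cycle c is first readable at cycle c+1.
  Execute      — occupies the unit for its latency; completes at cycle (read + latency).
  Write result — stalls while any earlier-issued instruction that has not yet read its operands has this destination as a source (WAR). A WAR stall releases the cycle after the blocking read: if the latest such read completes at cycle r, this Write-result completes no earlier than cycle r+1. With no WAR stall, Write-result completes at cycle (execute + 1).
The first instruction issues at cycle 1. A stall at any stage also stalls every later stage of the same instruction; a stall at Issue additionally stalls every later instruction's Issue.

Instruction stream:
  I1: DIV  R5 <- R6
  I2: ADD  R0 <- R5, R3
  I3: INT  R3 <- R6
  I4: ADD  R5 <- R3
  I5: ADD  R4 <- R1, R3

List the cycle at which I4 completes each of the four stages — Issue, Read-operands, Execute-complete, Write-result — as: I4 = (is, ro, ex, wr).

I4 = (16, 17, 19, 20)

1) issue 1, read 2, done 10, write 11
2) issue 2, read 12, done 14, write 15  <RAW R5: wait I1 write@11>
3) issue 3, read 4, done 5, write 13  <WAR R3: wait I2 read@12>
4) issue 16, read 17, done 19, write 20  <struct: ADD busy until I2 writes@15>
5) issue 21, read 22, done 24, write 25  <struct: ADD busy until I4 writes@20>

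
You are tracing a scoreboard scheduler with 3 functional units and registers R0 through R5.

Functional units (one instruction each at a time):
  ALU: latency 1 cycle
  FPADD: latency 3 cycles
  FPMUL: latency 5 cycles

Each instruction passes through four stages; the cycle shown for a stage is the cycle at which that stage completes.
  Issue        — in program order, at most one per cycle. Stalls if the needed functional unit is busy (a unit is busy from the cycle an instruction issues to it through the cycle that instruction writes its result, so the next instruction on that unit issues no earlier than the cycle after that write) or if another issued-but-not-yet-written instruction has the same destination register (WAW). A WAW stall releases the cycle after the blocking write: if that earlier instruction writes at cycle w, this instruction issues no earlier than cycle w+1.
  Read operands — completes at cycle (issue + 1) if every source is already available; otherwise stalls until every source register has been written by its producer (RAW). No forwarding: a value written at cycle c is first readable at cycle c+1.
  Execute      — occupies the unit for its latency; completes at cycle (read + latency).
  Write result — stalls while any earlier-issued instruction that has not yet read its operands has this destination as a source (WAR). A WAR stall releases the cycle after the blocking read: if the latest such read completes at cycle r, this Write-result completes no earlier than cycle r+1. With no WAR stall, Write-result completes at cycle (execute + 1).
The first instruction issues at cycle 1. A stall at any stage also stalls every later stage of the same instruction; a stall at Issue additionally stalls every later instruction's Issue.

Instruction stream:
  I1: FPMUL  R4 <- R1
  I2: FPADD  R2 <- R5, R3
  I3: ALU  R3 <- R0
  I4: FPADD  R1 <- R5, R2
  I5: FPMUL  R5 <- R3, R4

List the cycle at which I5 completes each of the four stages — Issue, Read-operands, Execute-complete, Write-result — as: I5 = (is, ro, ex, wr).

I5 = (9, 10, 15, 16)

[1] I1 issues→FPMUL
[2] I1 reads; I2 issues→FPADD
[3] I2 reads; I3 issues→ALU
[4] I3 reads
[5] I3 exec-done
[6] I2 exec-done; I3 writes R3
[7] I1 exec-done; I2 writes R2
[8] I1 writes R4; I4 issues→FPADD
[9] I4 reads; I5 issues→FPMUL
[10] I5 reads
[12] I4 exec-done
[13] I4 writes R1
[15] I5 exec-done
[16] I5 writes R5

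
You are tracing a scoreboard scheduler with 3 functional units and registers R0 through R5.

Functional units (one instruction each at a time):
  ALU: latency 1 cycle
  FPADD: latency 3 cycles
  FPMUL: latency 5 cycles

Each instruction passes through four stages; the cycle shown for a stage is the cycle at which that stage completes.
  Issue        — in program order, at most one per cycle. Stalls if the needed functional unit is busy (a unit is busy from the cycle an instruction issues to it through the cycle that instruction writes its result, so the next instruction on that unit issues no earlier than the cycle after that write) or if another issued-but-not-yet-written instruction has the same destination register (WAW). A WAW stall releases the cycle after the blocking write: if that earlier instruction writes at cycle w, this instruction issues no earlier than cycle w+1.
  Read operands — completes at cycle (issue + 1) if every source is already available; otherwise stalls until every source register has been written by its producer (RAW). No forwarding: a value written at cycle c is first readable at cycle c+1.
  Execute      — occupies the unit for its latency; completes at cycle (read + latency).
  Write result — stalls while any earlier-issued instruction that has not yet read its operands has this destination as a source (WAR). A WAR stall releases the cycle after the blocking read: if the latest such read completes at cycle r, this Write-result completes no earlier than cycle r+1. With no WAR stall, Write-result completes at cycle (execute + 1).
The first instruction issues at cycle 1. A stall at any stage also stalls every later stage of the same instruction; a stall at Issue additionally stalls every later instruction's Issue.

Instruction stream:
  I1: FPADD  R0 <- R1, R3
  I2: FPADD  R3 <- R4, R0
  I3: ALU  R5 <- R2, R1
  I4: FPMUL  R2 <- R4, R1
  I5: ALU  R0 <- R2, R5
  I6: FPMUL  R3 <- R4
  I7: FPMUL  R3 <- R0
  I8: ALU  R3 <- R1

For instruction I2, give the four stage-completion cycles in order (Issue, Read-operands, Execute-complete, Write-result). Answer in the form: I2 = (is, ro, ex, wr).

I2 = (7, 8, 11, 12)

t=1  issue I1 (FPADD)
t=2  I1 read-ops
t=5  I1 finished on FPADD
t=6  I1→R0
t=7  issue I2 (FPADD)
t=8  I2 read-ops | issue I3 (ALU)
t=9  I3 read-ops | issue I4 (FPMUL)
t=10  I3 finished on ALU | I4 read-ops
t=11  I2 finished on FPADD | I3→R5
t=12  I2→R3 | issue I5 (ALU)
t=15  I4 finished on FPMUL
t=16  I4→R2
t=17  I5 read-ops | issue I6 (FPMUL)
t=18  I5 finished on ALU | I6 read-ops
t=19  I5→R0
t=23  I6 finished on FPMUL
t=24  I6→R3
t=25  issue I7 (FPMUL)
t=26  I7 read-ops
t=31  I7 finished on FPMUL
t=32  I7→R3
t=33  issue I8 (ALU)
t=34  I8 read-ops
t=35  I8 finished on ALU
t=36  I8→R3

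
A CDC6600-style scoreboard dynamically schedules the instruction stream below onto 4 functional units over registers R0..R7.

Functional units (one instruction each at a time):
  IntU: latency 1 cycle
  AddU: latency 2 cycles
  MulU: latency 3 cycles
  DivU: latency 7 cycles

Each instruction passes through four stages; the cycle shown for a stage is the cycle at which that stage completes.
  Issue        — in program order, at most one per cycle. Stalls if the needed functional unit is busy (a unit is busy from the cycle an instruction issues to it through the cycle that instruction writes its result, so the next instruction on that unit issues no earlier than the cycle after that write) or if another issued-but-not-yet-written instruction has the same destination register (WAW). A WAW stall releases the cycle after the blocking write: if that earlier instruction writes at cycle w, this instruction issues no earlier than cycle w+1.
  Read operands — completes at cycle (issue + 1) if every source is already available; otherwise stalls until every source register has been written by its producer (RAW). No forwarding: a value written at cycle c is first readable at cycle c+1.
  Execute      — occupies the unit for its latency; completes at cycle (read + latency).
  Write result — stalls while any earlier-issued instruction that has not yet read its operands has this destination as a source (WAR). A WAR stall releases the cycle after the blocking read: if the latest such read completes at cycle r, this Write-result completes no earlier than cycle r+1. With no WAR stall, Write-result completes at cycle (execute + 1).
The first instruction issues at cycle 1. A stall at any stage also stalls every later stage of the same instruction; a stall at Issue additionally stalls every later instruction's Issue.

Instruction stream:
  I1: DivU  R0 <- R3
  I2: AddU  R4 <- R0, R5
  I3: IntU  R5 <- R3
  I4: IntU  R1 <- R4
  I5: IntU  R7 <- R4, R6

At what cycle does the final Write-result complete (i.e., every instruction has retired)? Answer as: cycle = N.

cycle = 21

I1: IS=1 RO=2 EX=9 WR=10
I2: IS=2 RO=11 EX=13 WR=14  [RAW R0: wait I1 write@10]
I3: IS=3 RO=4 EX=5 WR=12  [WAR R5: wait I2 read@11]
I4: IS=13 RO=15 EX=16 WR=17  [struct: IntU busy until I3 writes@12; RAW R4: wait I2 write@14]
I5: IS=18 RO=19 EX=20 WR=21  [struct: IntU busy until I4 writes@17]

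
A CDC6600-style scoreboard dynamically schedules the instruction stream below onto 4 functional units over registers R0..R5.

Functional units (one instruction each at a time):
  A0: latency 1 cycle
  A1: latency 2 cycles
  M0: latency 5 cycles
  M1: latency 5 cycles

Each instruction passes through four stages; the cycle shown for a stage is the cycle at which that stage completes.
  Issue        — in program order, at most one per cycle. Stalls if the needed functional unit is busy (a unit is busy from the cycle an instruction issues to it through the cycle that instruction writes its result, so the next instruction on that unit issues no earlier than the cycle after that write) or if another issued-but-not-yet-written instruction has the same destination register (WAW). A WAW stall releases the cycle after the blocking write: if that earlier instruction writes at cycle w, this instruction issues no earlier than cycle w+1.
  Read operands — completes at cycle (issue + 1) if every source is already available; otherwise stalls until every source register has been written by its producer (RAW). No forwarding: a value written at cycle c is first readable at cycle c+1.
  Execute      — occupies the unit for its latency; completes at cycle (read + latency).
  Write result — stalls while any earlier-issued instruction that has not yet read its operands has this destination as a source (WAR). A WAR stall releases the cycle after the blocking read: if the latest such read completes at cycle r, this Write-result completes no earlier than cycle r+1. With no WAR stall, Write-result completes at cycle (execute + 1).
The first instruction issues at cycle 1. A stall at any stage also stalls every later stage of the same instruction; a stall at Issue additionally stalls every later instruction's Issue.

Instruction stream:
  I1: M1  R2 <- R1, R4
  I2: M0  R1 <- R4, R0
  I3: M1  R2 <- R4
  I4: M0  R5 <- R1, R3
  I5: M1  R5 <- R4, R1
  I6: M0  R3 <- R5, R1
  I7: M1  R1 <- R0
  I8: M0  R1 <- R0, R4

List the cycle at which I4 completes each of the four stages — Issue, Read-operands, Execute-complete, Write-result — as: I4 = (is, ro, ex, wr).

1) issue 1, read 2, done 7, write 8
2) issue 2, read 3, done 8, write 9
3) issue 9, read 10, done 15, write 16  <struct: M1 busy until I1 writes@8>
4) issue 10, read 11, done 16, write 17
5) issue 18, read 19, done 24, write 25  <WAW R5: wait I4 write@17>
6) issue 19, read 26, done 31, write 32  <RAW R5: wait I5 write@25>
7) issue 26, read 27, done 32, write 33  <struct: M1 busy until I5 writes@25>
8) issue 34, read 35, done 40, write 41  <WAW R1: wait I7 write@33>

I4 = (10, 11, 16, 17)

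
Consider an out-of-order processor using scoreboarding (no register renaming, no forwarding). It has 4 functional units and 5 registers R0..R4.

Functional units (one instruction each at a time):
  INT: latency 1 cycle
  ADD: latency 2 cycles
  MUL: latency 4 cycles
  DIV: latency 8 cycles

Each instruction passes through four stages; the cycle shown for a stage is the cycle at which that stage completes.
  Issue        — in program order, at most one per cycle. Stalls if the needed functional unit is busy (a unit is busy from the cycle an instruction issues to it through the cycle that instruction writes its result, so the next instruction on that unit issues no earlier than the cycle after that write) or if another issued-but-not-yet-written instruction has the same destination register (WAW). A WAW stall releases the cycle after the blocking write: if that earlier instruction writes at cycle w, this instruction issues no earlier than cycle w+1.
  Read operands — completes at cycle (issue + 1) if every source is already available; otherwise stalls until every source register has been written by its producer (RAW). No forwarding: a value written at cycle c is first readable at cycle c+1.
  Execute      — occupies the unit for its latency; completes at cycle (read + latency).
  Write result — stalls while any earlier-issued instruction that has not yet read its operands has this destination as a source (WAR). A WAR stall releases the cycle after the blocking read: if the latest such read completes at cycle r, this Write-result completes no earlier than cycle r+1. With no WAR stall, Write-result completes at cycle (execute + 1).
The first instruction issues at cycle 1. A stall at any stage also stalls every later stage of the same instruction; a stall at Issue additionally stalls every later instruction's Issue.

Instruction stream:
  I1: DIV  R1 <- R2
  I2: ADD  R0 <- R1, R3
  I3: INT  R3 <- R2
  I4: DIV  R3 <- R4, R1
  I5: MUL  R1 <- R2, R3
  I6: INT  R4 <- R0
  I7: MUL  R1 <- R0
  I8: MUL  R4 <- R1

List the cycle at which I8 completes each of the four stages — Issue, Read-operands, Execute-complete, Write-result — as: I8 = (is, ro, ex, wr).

I8 = (38, 39, 43, 44)

c1: I1→DIV
c2: I1 RO | I2→ADD
c3: I3→INT
c4: I3 RO
c5: I3 EX
c10: I1 EX
c11: I1 WR R1
c12: I2 RO
c13: I3 WR R3
c14: I2 EX | I4→DIV
c15: I2 WR R0 | I4 RO | I5→MUL
c16: I6→INT
c17: I6 RO
c18: I6 EX
c19: I6 WR R4
c23: I4 EX
c24: I4 WR R3
c25: I5 RO
c29: I5 EX
c30: I5 WR R1
c31: I7→MUL
c32: I7 RO
c36: I7 EX
c37: I7 WR R1
c38: I8→MUL
c39: I8 RO
c43: I8 EX
c44: I8 WR R4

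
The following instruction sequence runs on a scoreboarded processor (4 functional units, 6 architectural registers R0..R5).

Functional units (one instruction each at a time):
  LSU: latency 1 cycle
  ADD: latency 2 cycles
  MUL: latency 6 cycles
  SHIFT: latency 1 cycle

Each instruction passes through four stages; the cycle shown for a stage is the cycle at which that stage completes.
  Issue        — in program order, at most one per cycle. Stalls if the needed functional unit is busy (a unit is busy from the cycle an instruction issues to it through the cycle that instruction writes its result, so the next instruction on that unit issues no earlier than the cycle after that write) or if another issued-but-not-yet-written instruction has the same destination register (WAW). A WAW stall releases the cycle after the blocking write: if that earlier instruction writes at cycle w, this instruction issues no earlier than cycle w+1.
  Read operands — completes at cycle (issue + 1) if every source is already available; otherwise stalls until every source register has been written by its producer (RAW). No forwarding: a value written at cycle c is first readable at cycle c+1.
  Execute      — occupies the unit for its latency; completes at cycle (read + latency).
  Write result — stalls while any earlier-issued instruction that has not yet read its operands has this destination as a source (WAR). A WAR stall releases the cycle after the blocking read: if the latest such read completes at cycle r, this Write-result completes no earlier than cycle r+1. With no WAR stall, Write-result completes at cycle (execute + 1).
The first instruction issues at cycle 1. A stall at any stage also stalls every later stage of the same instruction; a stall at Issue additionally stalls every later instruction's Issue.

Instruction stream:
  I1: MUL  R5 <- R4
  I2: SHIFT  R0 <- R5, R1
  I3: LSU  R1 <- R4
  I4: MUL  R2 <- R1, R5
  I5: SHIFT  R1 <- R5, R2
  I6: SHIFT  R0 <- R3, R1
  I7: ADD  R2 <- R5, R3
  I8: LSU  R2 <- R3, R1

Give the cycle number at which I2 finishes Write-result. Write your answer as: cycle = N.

1) issue 1, read 2, done 8, write 9
2) issue 2, read 10, done 11, write 12  <RAW R5: wait I1 write@9>
3) issue 3, read 4, done 5, write 11  <WAR R1: wait I2 read@10>
4) issue 10, read 12, done 18, write 19  <struct: MUL busy until I1 writes@9 / RAW R1: wait I3 write@11>
5) issue 13, read 20, done 21, write 22  <struct: SHIFT busy until I2 writes@12 / RAW R2: wait I4 write@19>
6) issue 23, read 24, done 25, write 26  <struct: SHIFT busy until I5 writes@22>
7) issue 24, read 25, done 27, write 28
8) issue 29, read 30, done 31, write 32  <WAW R2: wait I7 write@28>

cycle = 12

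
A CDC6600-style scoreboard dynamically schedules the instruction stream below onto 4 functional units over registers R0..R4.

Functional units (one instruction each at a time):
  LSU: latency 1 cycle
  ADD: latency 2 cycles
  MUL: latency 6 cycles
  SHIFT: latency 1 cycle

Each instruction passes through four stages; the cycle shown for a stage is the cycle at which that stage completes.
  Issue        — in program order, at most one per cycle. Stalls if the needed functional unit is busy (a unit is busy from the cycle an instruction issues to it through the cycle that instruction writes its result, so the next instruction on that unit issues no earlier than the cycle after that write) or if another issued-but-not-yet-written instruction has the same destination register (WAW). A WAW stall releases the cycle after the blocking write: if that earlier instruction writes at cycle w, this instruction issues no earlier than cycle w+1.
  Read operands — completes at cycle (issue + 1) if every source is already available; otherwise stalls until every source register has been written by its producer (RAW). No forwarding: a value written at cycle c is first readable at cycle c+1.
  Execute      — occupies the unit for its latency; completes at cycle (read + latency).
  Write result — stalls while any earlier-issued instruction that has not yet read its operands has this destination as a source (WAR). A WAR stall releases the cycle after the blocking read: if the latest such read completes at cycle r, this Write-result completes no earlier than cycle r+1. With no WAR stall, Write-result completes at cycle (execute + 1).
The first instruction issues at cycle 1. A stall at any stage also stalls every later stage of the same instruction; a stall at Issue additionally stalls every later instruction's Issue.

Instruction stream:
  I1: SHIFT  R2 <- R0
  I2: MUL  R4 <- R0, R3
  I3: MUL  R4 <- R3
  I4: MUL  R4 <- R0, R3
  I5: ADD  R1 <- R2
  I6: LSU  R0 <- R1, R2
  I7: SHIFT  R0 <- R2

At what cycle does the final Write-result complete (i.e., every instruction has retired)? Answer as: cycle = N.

1) issue 1, read 2, done 3, write 4
2) issue 2, read 3, done 9, write 10
3) issue 11, read 12, done 18, write 19  <struct: MUL busy until I2 writes@10>
4) issue 20, read 21, done 27, write 28  <struct: MUL busy until I3 writes@19>
5) issue 21, read 22, done 24, write 25
6) issue 22, read 26, done 27, write 28  <RAW R1: wait I5 write@25>
7) issue 29, read 30, done 31, write 32  <WAW R0: wait I6 write@28>

cycle = 32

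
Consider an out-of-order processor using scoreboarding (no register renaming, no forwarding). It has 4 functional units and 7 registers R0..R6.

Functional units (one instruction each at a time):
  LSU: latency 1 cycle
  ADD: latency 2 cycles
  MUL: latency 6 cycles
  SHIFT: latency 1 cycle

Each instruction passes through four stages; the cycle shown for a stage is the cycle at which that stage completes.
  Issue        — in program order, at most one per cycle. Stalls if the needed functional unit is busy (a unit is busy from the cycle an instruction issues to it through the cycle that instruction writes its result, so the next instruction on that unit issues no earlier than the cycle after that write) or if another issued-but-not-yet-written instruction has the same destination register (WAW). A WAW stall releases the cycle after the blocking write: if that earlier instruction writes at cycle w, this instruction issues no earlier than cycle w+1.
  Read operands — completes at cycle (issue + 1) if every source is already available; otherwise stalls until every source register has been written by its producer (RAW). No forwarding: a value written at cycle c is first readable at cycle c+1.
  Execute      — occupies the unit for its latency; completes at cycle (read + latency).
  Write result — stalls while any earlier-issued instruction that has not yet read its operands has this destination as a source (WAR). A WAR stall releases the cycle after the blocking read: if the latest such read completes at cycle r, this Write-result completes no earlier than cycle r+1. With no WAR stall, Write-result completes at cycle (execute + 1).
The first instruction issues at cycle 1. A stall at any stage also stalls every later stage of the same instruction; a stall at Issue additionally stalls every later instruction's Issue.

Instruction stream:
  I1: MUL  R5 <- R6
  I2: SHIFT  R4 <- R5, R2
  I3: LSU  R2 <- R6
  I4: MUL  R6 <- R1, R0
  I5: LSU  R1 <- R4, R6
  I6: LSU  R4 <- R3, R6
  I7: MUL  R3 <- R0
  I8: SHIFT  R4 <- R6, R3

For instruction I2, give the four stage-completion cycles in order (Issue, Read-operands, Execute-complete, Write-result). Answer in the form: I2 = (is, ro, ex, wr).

I2 = (2, 10, 11, 12)

  I1 | 1 | 2 | 8 | 9
  I2 | 2 | 10 | 11 | 12   RAW R5: wait I1 write@9
  I3 | 3 | 4 | 5 | 11   WAR R2: wait I2 read@10
  I4 | 10 | 11 | 17 | 18   struct: MUL busy until I1 writes@9
  I5 | 12 | 19 | 20 | 21   struct: LSU busy until I3 writes@11 · RAW R6: wait I4 write@18
  I6 | 22 | 23 | 24 | 25   struct: LSU busy until I5 writes@21
  I7 | 23 | 24 | 30 | 31
  I8 | 26 | 32 | 33 | 34   WAW R4: wait I6 write@25 · RAW R3: wait I7 write@31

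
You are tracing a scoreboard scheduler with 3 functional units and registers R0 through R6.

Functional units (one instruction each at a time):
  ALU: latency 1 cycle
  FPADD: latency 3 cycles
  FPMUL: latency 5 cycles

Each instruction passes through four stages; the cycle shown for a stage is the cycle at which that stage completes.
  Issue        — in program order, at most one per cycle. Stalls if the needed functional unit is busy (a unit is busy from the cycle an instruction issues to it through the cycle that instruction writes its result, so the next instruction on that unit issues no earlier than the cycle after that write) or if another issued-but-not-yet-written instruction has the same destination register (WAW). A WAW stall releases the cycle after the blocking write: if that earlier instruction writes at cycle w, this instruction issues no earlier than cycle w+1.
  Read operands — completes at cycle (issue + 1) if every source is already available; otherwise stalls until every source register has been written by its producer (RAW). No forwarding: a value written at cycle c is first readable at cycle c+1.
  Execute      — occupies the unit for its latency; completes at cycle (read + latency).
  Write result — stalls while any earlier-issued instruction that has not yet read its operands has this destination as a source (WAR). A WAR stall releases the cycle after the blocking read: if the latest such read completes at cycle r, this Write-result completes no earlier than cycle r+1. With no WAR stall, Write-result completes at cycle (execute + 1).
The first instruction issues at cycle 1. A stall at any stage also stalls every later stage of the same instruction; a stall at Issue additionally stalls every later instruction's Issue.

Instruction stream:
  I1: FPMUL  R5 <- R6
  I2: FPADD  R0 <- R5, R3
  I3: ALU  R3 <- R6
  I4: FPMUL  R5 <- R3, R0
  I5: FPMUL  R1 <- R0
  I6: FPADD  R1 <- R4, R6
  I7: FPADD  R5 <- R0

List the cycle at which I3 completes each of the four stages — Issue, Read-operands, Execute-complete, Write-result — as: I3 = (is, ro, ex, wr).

I3 = (3, 4, 5, 10)

[I1] 1/2/7/8
[I2] 2/9/12/13  (RAW R5: wait I1 write@8)
[I3] 3/4/5/10  (WAR R3: wait I2 read@9)
[I4] 9/14/19/20  (struct: FPMUL busy until I1 writes@8; RAW R0: wait I2 write@13)
[I5] 21/22/27/28  (struct: FPMUL busy until I4 writes@20)
[I6] 29/30/33/34  (WAW R1: wait I5 write@28)
[I7] 35/36/39/40  (struct: FPADD busy until I6 writes@34)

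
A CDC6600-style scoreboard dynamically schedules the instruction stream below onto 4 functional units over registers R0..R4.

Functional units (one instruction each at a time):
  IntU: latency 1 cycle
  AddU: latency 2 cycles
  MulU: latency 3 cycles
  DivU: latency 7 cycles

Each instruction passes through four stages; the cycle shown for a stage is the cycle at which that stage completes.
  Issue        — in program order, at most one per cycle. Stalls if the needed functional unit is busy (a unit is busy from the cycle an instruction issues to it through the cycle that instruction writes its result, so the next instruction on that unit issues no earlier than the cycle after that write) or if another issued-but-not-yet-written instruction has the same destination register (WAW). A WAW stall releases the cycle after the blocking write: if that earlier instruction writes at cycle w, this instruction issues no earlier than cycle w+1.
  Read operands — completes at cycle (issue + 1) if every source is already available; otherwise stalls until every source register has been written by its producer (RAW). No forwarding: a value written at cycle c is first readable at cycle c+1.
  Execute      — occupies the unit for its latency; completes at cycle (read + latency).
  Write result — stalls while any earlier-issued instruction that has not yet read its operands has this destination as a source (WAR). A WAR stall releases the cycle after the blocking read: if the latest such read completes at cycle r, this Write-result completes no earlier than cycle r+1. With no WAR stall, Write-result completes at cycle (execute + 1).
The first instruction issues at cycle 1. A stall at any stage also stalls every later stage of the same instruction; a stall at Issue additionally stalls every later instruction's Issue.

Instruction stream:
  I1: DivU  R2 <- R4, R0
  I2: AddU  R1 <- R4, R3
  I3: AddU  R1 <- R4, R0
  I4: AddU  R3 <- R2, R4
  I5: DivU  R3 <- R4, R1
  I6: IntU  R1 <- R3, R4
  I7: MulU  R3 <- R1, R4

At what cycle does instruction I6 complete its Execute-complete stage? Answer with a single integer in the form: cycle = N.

[1] I1 dispatched to DivU
[2] I1 operands ready | I2 dispatched to AddU
[3] I2 operands ready
[5] I2 complete
[6] R1←I2
[7] I3 dispatched to AddU
[8] I3 operands ready
[9] I1 complete
[10] R2←I1 | I3 complete
[11] R1←I3
[12] I4 dispatched to AddU
[13] I4 operands ready
[15] I4 complete
[16] R3←I4
[17] I5 dispatched to DivU
[18] I5 operands ready | I6 dispatched to IntU
[25] I5 complete
[26] R3←I5
[27] I6 operands ready | I7 dispatched to MulU
[28] I6 complete
[29] R1←I6
[30] I7 operands ready
[33] I7 complete
[34] R3←I7

cycle = 28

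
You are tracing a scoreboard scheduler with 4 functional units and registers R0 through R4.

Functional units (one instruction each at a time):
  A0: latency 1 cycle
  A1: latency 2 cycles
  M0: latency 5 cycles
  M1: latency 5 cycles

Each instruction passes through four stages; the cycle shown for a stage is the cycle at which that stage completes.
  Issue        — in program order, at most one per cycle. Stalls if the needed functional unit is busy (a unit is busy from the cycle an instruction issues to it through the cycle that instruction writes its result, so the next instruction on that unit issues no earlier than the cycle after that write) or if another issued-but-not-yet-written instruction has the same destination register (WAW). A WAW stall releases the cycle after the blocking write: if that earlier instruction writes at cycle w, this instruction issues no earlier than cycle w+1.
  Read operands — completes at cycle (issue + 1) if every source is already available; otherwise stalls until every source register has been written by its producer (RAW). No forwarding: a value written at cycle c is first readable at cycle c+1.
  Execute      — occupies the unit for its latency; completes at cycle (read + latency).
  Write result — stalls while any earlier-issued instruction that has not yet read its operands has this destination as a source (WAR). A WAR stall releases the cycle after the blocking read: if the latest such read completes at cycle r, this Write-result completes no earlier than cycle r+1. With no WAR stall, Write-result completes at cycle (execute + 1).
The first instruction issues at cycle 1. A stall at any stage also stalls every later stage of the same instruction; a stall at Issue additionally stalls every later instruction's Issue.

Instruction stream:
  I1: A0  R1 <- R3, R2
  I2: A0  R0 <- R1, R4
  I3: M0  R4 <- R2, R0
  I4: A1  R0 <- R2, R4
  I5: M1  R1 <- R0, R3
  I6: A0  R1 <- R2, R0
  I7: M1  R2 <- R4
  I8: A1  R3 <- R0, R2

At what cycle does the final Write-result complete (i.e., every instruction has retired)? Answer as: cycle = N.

cycle 1: issue I1 (A0)
cycle 2: I1 read-ops
cycle 3: I1 finished on A0
cycle 4: I1→R1
cycle 5: issue I2 (A0)
cycle 6: I2 read-ops · issue I3 (M0)
cycle 7: I2 finished on A0
cycle 8: I2→R0
cycle 9: I3 read-ops · issue I4 (A1)
cycle 10: issue I5 (M1)
cycle 14: I3 finished on M0
cycle 15: I3→R4
cycle 16: I4 read-ops
cycle 18: I4 finished on A1
cycle 19: I4→R0
cycle 20: I5 read-ops
cycle 25: I5 finished on M1
cycle 26: I5→R1
cycle 27: issue I6 (A0)
cycle 28: I6 read-ops · issue I7 (M1)
cycle 29: I6 finished on A0 · I7 read-ops · issue I8 (A1)
cycle 30: I6→R1
cycle 34: I7 finished on M1
cycle 35: I7→R2
cycle 36: I8 read-ops
cycle 38: I8 finished on A1
cycle 39: I8→R3

cycle = 39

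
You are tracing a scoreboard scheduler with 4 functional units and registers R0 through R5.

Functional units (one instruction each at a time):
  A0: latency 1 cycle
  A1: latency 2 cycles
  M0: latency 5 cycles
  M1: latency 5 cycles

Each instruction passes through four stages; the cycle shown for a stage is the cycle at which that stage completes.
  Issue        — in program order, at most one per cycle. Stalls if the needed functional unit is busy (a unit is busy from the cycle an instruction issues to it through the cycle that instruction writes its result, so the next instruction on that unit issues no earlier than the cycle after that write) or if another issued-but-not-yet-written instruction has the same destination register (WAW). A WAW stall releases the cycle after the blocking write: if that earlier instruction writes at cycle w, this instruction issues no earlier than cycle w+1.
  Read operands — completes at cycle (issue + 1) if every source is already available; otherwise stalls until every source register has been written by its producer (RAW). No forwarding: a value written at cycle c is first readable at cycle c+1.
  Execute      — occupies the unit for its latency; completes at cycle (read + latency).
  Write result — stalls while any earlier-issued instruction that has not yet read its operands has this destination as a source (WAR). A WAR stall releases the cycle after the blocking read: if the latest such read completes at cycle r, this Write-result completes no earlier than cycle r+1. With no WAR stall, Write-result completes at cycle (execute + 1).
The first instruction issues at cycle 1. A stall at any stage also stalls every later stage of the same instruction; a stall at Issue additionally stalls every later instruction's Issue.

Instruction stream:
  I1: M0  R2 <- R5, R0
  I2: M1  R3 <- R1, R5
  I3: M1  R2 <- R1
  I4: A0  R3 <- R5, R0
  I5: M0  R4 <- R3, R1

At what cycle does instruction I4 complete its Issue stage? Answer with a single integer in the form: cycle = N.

cycle = 11

I1: IS=1 RO=2 EX=7 WR=8
I2: IS=2 RO=3 EX=8 WR=9
I3: IS=10 RO=11 EX=16 WR=17  [struct: M1 busy until I2 writes@9]
I4: IS=11 RO=12 EX=13 WR=14
I5: IS=12 RO=15 EX=20 WR=21  [RAW R3: wait I4 write@14]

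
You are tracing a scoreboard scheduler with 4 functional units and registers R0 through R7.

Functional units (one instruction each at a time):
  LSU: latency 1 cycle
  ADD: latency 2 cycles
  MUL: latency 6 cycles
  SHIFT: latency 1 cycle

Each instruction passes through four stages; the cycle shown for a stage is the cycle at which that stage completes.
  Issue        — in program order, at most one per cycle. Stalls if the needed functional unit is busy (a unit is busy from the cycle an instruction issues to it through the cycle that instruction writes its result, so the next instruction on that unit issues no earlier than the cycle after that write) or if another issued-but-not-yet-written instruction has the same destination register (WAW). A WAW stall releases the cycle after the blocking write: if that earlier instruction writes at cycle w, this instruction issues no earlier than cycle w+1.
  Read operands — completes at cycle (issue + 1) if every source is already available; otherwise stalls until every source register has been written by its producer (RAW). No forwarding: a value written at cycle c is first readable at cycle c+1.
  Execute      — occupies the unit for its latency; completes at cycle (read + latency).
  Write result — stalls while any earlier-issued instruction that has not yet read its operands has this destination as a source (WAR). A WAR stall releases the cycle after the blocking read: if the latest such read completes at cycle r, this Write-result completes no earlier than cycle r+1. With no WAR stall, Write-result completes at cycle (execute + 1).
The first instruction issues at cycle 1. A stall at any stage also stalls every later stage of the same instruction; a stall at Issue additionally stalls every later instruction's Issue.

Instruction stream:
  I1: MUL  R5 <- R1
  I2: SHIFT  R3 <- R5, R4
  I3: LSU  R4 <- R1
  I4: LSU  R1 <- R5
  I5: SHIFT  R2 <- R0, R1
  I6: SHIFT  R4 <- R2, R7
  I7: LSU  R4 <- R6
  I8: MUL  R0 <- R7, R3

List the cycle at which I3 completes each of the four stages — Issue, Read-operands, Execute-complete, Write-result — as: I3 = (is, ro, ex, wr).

I3 = (3, 4, 5, 11)

cycle 1: I1 dispatched to MUL
cycle 2: I1 operands ready | I2 dispatched to SHIFT
cycle 3: I3 dispatched to LSU
cycle 4: I3 operands ready
cycle 5: I3 complete
cycle 8: I1 complete
cycle 9: R5←I1
cycle 10: I2 operands ready
cycle 11: I2 complete | R4←I3
cycle 12: R3←I2 | I4 dispatched to LSU
cycle 13: I4 operands ready | I5 dispatched to SHIFT
cycle 14: I4 complete
cycle 15: R1←I4
cycle 16: I5 operands ready
cycle 17: I5 complete
cycle 18: R2←I5
cycle 19: I6 dispatched to SHIFT
cycle 20: I6 operands ready
cycle 21: I6 complete
cycle 22: R4←I6
cycle 23: I7 dispatched to LSU
cycle 24: I7 operands ready | I8 dispatched to MUL
cycle 25: I7 complete | I8 operands ready
cycle 26: R4←I7
cycle 31: I8 complete
cycle 32: R0←I8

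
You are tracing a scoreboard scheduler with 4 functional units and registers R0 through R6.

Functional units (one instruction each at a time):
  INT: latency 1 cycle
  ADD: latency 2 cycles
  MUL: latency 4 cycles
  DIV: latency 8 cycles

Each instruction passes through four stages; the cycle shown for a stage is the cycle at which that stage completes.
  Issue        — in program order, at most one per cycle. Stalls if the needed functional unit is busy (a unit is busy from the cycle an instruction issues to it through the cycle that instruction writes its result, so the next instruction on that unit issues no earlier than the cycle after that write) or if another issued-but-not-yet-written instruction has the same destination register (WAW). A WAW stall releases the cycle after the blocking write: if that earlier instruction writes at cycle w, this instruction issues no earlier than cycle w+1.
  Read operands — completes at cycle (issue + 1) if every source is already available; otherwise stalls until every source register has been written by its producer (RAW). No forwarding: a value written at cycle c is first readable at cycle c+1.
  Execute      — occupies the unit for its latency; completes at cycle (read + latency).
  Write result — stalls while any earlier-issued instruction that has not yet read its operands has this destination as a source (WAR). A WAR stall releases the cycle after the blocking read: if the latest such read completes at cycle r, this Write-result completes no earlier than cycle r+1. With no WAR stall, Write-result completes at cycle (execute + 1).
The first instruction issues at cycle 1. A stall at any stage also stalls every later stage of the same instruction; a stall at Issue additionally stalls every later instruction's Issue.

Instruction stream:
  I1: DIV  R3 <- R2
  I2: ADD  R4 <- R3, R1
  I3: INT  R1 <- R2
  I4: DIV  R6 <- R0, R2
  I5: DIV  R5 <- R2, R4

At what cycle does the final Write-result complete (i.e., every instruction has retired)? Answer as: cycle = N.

cycle = 33

t=1  I1 dispatched to DIV
t=2  I1 operands ready; I2 dispatched to ADD
t=3  I3 dispatched to INT
t=4  I3 operands ready
t=5  I3 complete
t=10  I1 complete
t=11  R3←I1
t=12  I2 operands ready; I4 dispatched to DIV
t=13  R1←I3; I4 operands ready
t=14  I2 complete
t=15  R4←I2
t=21  I4 complete
t=22  R6←I4
t=23  I5 dispatched to DIV
t=24  I5 operands ready
t=32  I5 complete
t=33  R5←I5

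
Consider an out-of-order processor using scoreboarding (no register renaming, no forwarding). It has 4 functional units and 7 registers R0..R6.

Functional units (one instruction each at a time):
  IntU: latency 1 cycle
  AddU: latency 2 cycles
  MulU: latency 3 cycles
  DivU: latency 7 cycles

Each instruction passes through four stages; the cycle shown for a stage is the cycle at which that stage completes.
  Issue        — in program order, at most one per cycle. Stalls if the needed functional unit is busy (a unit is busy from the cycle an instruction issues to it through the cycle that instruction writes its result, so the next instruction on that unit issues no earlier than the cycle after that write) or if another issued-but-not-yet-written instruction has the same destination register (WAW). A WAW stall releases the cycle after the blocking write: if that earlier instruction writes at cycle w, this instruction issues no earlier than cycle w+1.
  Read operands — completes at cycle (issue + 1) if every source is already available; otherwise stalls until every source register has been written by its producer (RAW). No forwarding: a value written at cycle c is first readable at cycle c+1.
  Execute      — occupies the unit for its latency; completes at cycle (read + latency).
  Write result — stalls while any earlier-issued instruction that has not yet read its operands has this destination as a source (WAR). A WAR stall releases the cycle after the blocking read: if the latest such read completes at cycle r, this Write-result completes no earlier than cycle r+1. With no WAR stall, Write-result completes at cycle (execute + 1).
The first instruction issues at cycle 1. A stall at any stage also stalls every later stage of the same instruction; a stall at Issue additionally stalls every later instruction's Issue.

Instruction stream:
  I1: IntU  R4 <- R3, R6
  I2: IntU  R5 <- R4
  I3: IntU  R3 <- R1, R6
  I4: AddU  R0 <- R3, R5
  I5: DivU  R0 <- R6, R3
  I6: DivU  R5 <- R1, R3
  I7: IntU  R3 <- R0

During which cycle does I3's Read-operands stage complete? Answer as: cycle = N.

cycle = 10

t=1  I1 dispatched to IntU
t=2  I1 operands ready
t=3  I1 complete
t=4  R4←I1
t=5  I2 dispatched to IntU
t=6  I2 operands ready
t=7  I2 complete
t=8  R5←I2
t=9  I3 dispatched to IntU
t=10  I3 operands ready, I4 dispatched to AddU
t=11  I3 complete
t=12  R3←I3
t=13  I4 operands ready
t=15  I4 complete
t=16  R0←I4
t=17  I5 dispatched to DivU
t=18  I5 operands ready
t=25  I5 complete
t=26  R0←I5
t=27  I6 dispatched to DivU
t=28  I6 operands ready, I7 dispatched to IntU
t=29  I7 operands ready
t=30  I7 complete
t=31  R3←I7
t=35  I6 complete
t=36  R5←I6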